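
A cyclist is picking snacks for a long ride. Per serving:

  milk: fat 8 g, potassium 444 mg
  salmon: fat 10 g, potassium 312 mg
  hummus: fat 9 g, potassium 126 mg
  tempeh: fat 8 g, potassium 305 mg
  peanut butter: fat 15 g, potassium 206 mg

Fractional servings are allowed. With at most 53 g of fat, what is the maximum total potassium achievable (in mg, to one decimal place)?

2941.5 mg

Potassium per g fat: milk 55.5, tempeh 38.12, salmon 31.2, hummus 14, peanut butter 13.73.
With no serving limits, spend the whole fat allowance on milk: 53 g / 8 g × 444 mg = 2941.5 mg.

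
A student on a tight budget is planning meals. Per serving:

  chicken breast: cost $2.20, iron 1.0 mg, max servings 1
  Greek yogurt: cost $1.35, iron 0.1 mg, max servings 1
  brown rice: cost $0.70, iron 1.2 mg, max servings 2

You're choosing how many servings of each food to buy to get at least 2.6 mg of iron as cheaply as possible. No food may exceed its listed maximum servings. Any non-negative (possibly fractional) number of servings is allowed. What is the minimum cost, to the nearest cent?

Cost per mg of iron: brown rice $0.5833, chicken breast $2.2000, Greek yogurt $13.5000.
Take 2 servings of brown rice: +2.4 mg iron for $1.40 (total $1.40, still need 0.2 mg).
Take 0.2 servings of chicken breast: +0.2 mg iron for $0.44 (total $1.84, still need 0.0 mg).
Filling from the cheapest source first is optimal under one linear minimum: $1.84.

$1.84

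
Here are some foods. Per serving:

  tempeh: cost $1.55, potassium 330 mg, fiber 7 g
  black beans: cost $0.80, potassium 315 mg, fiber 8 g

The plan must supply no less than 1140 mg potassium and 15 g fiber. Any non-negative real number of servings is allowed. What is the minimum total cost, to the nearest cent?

Compare the cost at each extreme point of the feasible region.
tempeh only: max(1140/330, 15/7) = 3.455 servings → $5.35.
black beans only: max(1140/315, 15/8) = 3.619 servings → $2.90.
tempeh + black beans with both targets exact would need a negative amount; discard.
So the least-cost plan costs $2.90.

$2.90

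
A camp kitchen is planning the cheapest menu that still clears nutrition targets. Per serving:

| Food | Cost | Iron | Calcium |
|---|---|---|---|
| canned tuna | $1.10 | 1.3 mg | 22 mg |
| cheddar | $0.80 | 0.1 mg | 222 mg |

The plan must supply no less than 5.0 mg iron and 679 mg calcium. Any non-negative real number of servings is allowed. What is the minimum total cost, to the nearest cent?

An LP optimum is at a vertex; with two nutrient constraints at most two foods are used. Check each candidate.
canned tuna only: max(5.0/1.3, 679/22) = 30.86 servings → $33.95.
cheddar only: max(5.0/0.1, 679/222) = 50 servings → $40.00.
canned tuna + cheddar with both tight: 3.639 servings and 2.698 servings → $6.16.
So the least-cost plan costs $6.16.

$6.16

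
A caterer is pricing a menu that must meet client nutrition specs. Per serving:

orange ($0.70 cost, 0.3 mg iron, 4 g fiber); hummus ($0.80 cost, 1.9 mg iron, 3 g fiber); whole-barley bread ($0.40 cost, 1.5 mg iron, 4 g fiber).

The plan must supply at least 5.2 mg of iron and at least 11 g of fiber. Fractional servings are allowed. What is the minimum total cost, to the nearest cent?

$1.39

An LP optimum is at a vertex; with two nutrient constraints at most two foods are used. Check each candidate.
orange only: max(5.2/0.3, 11/4) = 17.33 servings → $12.13.
hummus only: max(5.2/1.9, 11/3) = 3.667 servings → $2.93.
whole-barley bread only: max(5.2/1.5, 11/4) = 3.467 servings → $1.39.
orange + hummus with both tight: 0.791 servings and 2.612 servings → $2.64.
orange + whole-barley bread with both targets exact would need a negative amount; discard.
hummus + whole-barley bread with both tight: 1.387 servings and 1.71 servings → $1.79.
The minimum over all feasible corners is $1.39.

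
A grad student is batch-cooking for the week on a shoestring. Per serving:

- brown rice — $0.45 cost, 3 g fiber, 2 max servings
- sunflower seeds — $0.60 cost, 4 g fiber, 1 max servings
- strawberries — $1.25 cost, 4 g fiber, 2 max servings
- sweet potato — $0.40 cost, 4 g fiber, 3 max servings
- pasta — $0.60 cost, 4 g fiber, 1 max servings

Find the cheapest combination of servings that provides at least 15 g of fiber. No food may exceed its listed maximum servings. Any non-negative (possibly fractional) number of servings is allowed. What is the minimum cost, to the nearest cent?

$1.65

Cost per g of fiber: sweet potato $0.1000, brown rice $0.1500, sunflower seeds $0.1500, pasta $0.1500, strawberries $0.3125.
Take 3 servings of sweet potato: +12.0 g fiber for $1.20 (total $1.20, still need 3.0 g).
Take 1 serving of brown rice: +3.0 g fiber for $0.45 (total $1.65, still need 0.0 g).
Greedy by cheapest-per-g is optimal for a single linear constraint, so the minimum cost is $1.65.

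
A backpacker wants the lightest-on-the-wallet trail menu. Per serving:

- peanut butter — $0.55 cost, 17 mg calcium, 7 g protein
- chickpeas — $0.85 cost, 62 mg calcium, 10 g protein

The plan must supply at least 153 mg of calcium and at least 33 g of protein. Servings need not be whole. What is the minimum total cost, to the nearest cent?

This is a tiny linear program; its minimum lies at a vertex of the feasible set. List the vertices and price them.
peanut butter only: max(153/17, 33/7) = 9 servings → $4.95.
chickpeas only: max(153/62, 33/10) = 3.3 servings → $2.81.
peanut butter + chickpeas with both tight: 1.955 servings and 1.932 servings → $2.72.
The minimum over all feasible corners is $2.72.

$2.72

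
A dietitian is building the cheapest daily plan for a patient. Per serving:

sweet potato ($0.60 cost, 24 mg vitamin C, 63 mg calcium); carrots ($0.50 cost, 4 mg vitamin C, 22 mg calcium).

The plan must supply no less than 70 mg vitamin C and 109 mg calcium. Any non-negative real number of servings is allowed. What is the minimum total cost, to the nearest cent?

At the optimum either one food covers both requirements or two foods hit both targets exactly; no other combination can be cheaper.
sweet potato only: max(70/24, 109/63) = 2.917 servings → $1.75.
carrots only: max(70/4, 109/22) = 17.5 servings → $8.75.
sweet potato + carrots with both targets exact would need a negative amount; discard.
The minimum over all feasible corners is $1.75.

$1.75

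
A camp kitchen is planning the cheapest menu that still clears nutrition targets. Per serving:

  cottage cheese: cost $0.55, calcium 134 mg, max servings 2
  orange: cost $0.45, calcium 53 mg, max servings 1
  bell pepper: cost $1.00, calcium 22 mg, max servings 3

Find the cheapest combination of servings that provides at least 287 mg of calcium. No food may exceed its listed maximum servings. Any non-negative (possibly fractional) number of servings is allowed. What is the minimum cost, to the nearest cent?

Cost per mg of calcium: cottage cheese $0.0041, orange $0.0085, bell pepper $0.0455.
Take 2 servings of cottage cheese: +268.0 mg calcium for $1.10 (total $1.10, still need 19.0 mg).
Take 0.3585 servings of orange: +19.0 mg calcium for $0.16 (total $1.26, still need 0.0 mg).
Greedy by cheapest-per-mg is optimal for a single linear constraint, so the minimum cost is $1.26.

$1.26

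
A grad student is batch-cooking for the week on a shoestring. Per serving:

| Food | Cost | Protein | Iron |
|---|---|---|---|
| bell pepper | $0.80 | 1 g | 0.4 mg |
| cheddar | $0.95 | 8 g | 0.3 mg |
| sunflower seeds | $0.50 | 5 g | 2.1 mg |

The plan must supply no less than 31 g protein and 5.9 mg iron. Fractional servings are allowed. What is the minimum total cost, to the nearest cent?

At the optimum either one food covers both requirements or two foods hit both targets exactly; no other combination can be cheaper.
bell pepper only: max(31/1, 5.9/0.4) = 31 servings → $24.80.
cheddar only: max(31/8, 5.9/0.3) = 19.67 servings → $18.68.
sunflower seeds only: max(31/5, 5.9/2.1) = 6.2 servings → $3.10.
bell pepper + cheddar with both tight: 13.07 servings and 2.241 servings → $12.58.
bell pepper + sunflower seeds: intersection lies outside the first quadrant.
cheddar + sunflower seeds with both tight: 2.327 servings and 2.477 servings → $3.45.
Cheapest feasible corner: $3.10.

$3.10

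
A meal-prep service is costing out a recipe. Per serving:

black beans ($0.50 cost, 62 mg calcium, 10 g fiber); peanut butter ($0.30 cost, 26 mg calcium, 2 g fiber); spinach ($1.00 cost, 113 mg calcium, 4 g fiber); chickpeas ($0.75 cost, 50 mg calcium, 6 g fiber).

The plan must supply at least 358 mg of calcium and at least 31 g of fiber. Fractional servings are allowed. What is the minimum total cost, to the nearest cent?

$2.89

For a min-cost LP with two ≥-constraints, a basic feasible solution has at most two positive variables.
black beans only: max(358/62, 31/10) = 5.774 servings → $2.89.
peanut butter only: max(358/26, 31/2) = 15.5 servings → $4.65.
spinach only: max(358/113, 31/4) = 7.75 servings → $7.75.
chickpeas only: max(358/50, 31/6) = 7.16 servings → $5.37.
black beans + peanut butter with both tight: 0.6618 servings and 12.19 servings → $3.99.
black beans + spinach with both tight: 2.348 servings and 1.88 servings → $3.05.
black beans + chickpeas with both targets exact would need a negative amount; discard.
peanut butter + spinach with both targets exact would need a negative amount; discard.
peanut butter + chickpeas with both tight: 10.68 servings and 1.607 servings → $4.41.
spinach + chickpeas with both tight: 1.251 servings and 4.333 servings → $4.50.
So the least-cost plan costs $2.89.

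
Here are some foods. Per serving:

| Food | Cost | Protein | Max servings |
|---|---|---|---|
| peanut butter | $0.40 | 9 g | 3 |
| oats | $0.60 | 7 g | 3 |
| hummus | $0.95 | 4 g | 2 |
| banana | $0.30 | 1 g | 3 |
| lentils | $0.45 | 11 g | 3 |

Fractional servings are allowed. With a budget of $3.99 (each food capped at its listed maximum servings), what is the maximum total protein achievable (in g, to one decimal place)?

76.8 g

Protein per dollar: lentils 24.44, peanut butter 22.5, oats 11.67, hummus 4.211, banana 3.333.
Take 3 servings of lentils: spends $1.35, +33.0 g protein (running total 33.0 g).
Take 3 servings of peanut butter: spends $1.20, +27.0 g protein (running total 60.0 g).
Take 2.4 servings of oats: spends $1.44, +16.8 g protein (running total 76.8 g).
Greedy by best ratio exhausts the cost allowance optimally: 76.8 g.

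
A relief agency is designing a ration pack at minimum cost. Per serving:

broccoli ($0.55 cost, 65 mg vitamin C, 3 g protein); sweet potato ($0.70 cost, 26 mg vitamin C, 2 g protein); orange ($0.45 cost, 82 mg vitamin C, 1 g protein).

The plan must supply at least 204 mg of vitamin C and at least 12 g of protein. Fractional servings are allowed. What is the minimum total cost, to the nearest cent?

At the optimum either one food covers both requirements or two foods hit both targets exactly; no other combination can be cheaper.
broccoli only: max(204/65, 12/3) = 4 servings → $2.20.
sweet potato only: max(204/26, 12/2) = 7.846 servings → $5.49.
orange only: max(204/82, 12/1) = 12 servings → $5.40.
broccoli + sweet potato with both tight: 1.846 servings and 3.231 servings → $3.28.
broccoli + orange with both targets exact would need a negative amount; discard.
sweet potato + orange with both tight: 5.652 servings and 0.6957 servings → $4.27.
So the least-cost plan costs $2.20.

$2.20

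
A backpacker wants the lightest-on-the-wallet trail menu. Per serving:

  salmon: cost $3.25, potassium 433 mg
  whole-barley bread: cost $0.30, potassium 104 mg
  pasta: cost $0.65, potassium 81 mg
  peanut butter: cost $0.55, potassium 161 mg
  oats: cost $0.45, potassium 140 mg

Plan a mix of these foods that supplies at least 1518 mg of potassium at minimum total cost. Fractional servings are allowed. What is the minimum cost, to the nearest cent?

$4.38

Cost per mg of potassium: whole-barley bread $0.0029, oats $0.0032, peanut butter $0.0034, salmon $0.0075, pasta $0.0080.
With no serving limits, use only whole-barley bread: 1518 mg / 104 mg = 14.6 servings × $0.30 = $4.38.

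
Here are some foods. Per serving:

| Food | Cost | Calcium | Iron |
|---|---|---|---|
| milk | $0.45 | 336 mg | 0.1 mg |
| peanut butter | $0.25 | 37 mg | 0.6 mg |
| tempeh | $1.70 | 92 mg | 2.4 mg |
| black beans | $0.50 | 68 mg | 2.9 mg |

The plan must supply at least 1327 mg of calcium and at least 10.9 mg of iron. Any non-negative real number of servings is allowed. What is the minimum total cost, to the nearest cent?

With two linear requirements the optimum uses one or two foods; enumerate the corners.
milk only: max(1327/336, 10.9/0.1) = 109 servings → $49.05.
peanut butter only: max(1327/37, 10.9/0.6) = 35.86 servings → $8.97.
tempeh only: max(1327/92, 10.9/2.4) = 14.42 servings → $24.52.
black beans only: max(1327/68, 10.9/2.9) = 19.51 servings → $9.76.
milk + peanut butter with both tight: 1.985 servings and 17.84 servings → $5.35.
milk + tempeh with both tight: 2.737 servings and 4.428 servings → $8.76.
milk + black beans with both tight: 3.211 servings and 3.648 servings → $3.27.
peanut butter + tempeh: intersection lies outside the first quadrant.
peanut butter + black beans: the both-tight solution has a negative serving — not a feasible corner.
tempeh + black beans: intersection lies outside the first quadrant.
The minimum over all feasible corners is $3.27.

$3.27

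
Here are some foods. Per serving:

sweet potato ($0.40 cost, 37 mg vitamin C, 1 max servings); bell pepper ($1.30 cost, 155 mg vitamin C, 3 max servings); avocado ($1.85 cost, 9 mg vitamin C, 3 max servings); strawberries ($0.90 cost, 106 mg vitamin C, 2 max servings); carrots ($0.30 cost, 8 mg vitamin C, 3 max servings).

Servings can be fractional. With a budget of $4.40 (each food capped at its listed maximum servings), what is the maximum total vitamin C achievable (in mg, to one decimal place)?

523.9 mg

Vitamin C per dollar: bell pepper 119.2, strawberries 117.8, sweet potato 92.5, carrots 26.67, avocado 4.865.
Take 3 servings of bell pepper: spends $3.90, +465.0 mg vitamin C (running total 465.0 mg).
Take 0.5556 servings of strawberries: spends $0.50, +58.9 mg vitamin C (running total 523.9 mg).
Filling greedily by vitamin C-per-dollar is optimal for one linear limit, giving 523.9 mg.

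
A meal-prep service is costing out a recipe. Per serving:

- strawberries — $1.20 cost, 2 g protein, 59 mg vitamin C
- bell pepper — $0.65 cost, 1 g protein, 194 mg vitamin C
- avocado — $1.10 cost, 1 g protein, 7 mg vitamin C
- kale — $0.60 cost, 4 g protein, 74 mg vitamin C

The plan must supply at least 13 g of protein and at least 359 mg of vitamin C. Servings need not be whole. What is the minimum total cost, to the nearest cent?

An LP optimum is at a vertex; with two nutrient constraints at most two foods are used. Check each candidate.
strawberries only: max(13/2, 359/59) = 6.5 servings → $7.80.
bell pepper only: max(13/1, 359/194) = 13 servings → $8.45.
avocado only: max(13/1, 359/7) = 51.29 servings → $56.41.
kale only: max(13/4, 359/74) = 4.851 servings → $2.91.
strawberries + bell pepper with both targets exact would need a negative amount; discard.
strawberries + avocado with both tight: 5.956 servings and 1.089 servings → $8.34.
strawberries + kale with both tight: 5.386 servings and 0.5568 servings → $6.80.
bell pepper + avocado with both tight: 1.433 servings and 11.57 servings → $13.66.
bell pepper + kale with both tight: 0.6752 servings and 3.081 servings → $2.29.
avocado + kale: the both-tight solution has a negative serving — not a feasible corner.
Cheapest feasible corner: $2.29.

$2.29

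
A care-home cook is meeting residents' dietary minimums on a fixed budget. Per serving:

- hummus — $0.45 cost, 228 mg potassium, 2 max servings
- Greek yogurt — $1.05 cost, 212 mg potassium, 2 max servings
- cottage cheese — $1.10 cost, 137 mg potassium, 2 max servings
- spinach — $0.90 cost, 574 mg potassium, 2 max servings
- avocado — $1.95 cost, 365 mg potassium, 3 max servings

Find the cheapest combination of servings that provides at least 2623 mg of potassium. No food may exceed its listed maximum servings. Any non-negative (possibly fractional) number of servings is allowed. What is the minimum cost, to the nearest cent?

$7.98

Cost per mg of potassium: spinach $0.0016, hummus $0.0020, Greek yogurt $0.0050, avocado $0.0053, cottage cheese $0.0080.
Take 2 servings of spinach: +1148.0 mg potassium for $1.80 (total $1.80, still need 1475.0 mg).
Take 2 servings of hummus: +456.0 mg potassium for $0.90 (total $2.70, still need 1019.0 mg).
Take 2 servings of Greek yogurt: +424.0 mg potassium for $2.10 (total $4.80, still need 595.0 mg).
Take 1.63 servings of avocado: +595.0 mg potassium for $3.18 (total $7.98, still need 0.0 mg).
Filling from the cheapest source first is optimal under one linear minimum: $7.98.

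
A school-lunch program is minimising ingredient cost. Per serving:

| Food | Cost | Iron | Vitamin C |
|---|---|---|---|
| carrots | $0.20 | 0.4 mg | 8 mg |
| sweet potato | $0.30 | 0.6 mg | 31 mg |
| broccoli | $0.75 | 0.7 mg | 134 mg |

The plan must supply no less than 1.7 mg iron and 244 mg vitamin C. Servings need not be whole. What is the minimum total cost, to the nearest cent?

Compare the cost at each extreme point of the feasible region.
carrots only: max(1.7/0.4, 244/8) = 30.5 servings → $6.10.
sweet potato only: max(1.7/0.6, 244/31) = 7.871 servings → $2.36.
broccoli only: max(1.7/0.7, 244/134) = 2.429 servings → $1.82.
carrots + sweet potato: intersection lies outside the first quadrant.
carrots + broccoli with both tight: 1.188 servings and 1.75 servings → $1.55.
sweet potato + broccoli with both tight: 0.971 servings and 1.596 servings → $1.49.
The minimum over all feasible corners is $1.49.

$1.49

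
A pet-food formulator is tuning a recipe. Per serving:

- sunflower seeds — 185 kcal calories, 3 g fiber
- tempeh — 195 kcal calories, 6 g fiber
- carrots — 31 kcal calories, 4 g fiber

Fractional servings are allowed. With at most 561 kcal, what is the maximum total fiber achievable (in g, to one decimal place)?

Fiber per kcal: carrots 0.129, tempeh 0.03077, sunflower seeds 0.01622.
With no serving limits, spend the whole calories allowance on carrots: 561 kcal / 31 kcal × 4 g = 72.4 g.

72.4 g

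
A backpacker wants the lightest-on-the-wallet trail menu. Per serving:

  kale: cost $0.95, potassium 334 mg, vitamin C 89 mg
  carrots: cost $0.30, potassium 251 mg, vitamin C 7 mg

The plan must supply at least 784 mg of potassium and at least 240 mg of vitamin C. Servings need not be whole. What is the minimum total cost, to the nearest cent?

$2.56

Two binding constraints pin down two serving amounts, so the optimal mix uses at most two foods. The candidates are each food alone (scaled to the tighter of potassium/vitamin C) and each pair with both constraints tight.
kale only: max(784/334, 240/89) = 2.697 servings → $2.56.
carrots only: max(784/251, 240/7) = 34.29 servings → $10.29.
kale + carrots with both targets exact would need a negative amount; discard.
So the least-cost plan costs $2.56.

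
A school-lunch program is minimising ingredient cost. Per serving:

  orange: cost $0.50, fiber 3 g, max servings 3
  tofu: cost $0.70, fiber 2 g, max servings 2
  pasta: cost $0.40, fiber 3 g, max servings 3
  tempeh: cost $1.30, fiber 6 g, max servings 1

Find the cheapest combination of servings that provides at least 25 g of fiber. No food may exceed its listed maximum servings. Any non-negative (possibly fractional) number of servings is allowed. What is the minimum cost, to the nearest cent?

$4.35

Cost per g of fiber: pasta $0.1333, orange $0.1667, tempeh $0.2167, tofu $0.3500.
Take 3 servings of pasta: +9.0 g fiber for $1.20 (total $1.20, still need 16.0 g).
Take 3 servings of orange: +9.0 g fiber for $1.50 (total $2.70, still need 7.0 g).
Take 1 serving of tempeh: +6.0 g fiber for $1.30 (total $4.00, still need 1.0 g).
Take 0.5 servings of tofu: +1.0 g fiber for $0.35 (total $4.35, still need 0.0 g).
Filling from the cheapest source first is optimal under one linear minimum: $4.35.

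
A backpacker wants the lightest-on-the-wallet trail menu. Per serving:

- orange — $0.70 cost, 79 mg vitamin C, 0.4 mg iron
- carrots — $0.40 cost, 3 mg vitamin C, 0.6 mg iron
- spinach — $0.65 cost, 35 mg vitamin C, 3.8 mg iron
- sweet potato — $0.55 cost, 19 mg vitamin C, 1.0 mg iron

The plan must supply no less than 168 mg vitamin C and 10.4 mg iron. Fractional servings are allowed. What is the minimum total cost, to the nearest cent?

Check every corner: each single food scaled to meet both minima, and each pair solved so both constraints bind.
orange only: max(168/79, 10.4/0.4) = 26 servings → $18.20.
carrots only: max(168/3, 10.4/0.6) = 56 servings → $22.40.
spinach only: max(168/35, 10.4/3.8) = 4.8 servings → $3.12.
sweet potato only: max(168/19, 10.4/1.0) = 10.4 servings → $5.72.
orange + carrots with both tight: 1.506 servings and 16.33 servings → $7.59.
orange + spinach with both tight: 0.9588 servings and 2.636 servings → $2.38.
orange + sweet potato with both targets exact would need a negative amount; discard.
carrots + spinach with both targets exact would need a negative amount; discard.
carrots + sweet potato with both tight: 3.524 servings and 8.286 servings → $5.97.
spinach + sweet potato with both tight: 0.7957 servings and 7.376 servings → $4.57.
The minimum over all feasible corners is $2.38.

$2.38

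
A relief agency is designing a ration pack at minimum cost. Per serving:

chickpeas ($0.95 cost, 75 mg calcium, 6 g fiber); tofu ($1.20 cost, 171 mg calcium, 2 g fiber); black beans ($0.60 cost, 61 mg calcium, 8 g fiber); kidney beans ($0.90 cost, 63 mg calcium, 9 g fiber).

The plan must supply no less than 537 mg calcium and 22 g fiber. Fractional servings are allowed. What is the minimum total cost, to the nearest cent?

Compare the cost at each extreme point of the feasible region.
chickpeas only: max(537/75, 22/6) = 7.16 servings → $6.80.
tofu only: max(537/171, 22/2) = 11 servings → $13.20.
black beans only: max(537/61, 22/8) = 8.803 servings → $5.28.
kidney beans only: max(537/63, 22/9) = 8.524 servings → $7.67.
chickpeas + tofu with both tight: 3.068 servings and 1.795 servings → $5.07.
chickpeas + black beans: intersection lies outside the first quadrant.
chickpeas + kidney beans: intersection lies outside the first quadrant.
tofu + black beans with both tight: 2.371 servings and 2.157 servings → $4.14.
tofu + kidney beans with both tight: 2.439 servings and 1.902 servings → $4.64.
black beans + kidney beans: the both-tight solution has a negative serving — not a feasible corner.
The minimum over all feasible corners is $4.14.

$4.14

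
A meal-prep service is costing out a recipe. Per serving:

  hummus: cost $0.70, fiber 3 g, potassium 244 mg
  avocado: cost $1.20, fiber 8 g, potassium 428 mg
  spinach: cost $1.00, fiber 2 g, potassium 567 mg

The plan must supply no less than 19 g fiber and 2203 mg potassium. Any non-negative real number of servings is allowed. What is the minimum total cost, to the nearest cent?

$4.66

The cheapest plan sits at a corner of the feasible region — with two constraints it uses at most two foods.
hummus only: max(19/3, 2203/244) = 9.029 servings → $6.32.
avocado only: max(19/8, 2203/428) = 5.147 servings → $6.18.
spinach only: max(19/2, 2203/567) = 9.5 servings → $9.50.
hummus + avocado: the both-tight solution has a negative serving — not a feasible corner.
hummus + spinach with both tight: 5.249 servings and 1.627 servings → $5.30.
avocado + spinach with both tight: 1.73 servings and 2.579 servings → $4.66.
The minimum over all feasible corners is $4.66.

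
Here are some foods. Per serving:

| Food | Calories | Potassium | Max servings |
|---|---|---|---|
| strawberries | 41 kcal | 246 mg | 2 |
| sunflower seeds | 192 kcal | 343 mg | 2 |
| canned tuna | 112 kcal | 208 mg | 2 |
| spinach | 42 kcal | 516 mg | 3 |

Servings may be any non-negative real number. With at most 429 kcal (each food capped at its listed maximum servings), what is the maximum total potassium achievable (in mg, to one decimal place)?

Potassium per kcal: spinach 12.29, strawberries 6, canned tuna 1.857, sunflower seeds 1.786.
Take 3 servings of spinach: uses 126 kcal, +1548.0 mg potassium (running total 1548.0 mg).
Take 2 servings of strawberries: uses 82 kcal, +492.0 mg potassium (running total 2040.0 mg).
Take 1.973 servings of canned tuna: uses 221 kcal, +410.4 mg potassium (running total 2450.4 mg).
Filling greedily by potassium-per-kcal is optimal for one linear limit, giving 2450.4 mg.

2450.4 mg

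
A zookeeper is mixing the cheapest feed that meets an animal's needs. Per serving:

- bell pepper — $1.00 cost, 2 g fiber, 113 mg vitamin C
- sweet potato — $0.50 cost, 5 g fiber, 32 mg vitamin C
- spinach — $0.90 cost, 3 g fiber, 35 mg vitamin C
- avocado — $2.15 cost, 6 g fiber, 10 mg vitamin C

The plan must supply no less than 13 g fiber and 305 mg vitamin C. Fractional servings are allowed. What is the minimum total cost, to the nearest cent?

Check every corner: each single food scaled to meet both minima, and each pair solved so both constraints bind.
bell pepper only: max(13/2, 305/113) = 6.5 servings → $6.50.
sweet potato only: max(13/5, 305/32) = 9.531 servings → $4.77.
spinach only: max(13/3, 305/35) = 8.714 servings → $7.84.
avocado only: max(13/6, 305/10) = 30.5 servings → $65.58.
bell pepper + sweet potato with both tight: 2.214 servings and 1.715 servings → $3.07.
bell pepper + spinach with both tight: 1.71 servings and 3.193 servings → $4.58.
bell pepper + avocado with both tight: 2.584 servings and 1.305 servings → $5.39.
sweet potato + spinach: intersection lies outside the first quadrant.
sweet potato + avocado: intersection lies outside the first quadrant.
spinach + avocado with both targets exact would need a negative amount; discard.
Cheapest feasible corner: $3.07.

$3.07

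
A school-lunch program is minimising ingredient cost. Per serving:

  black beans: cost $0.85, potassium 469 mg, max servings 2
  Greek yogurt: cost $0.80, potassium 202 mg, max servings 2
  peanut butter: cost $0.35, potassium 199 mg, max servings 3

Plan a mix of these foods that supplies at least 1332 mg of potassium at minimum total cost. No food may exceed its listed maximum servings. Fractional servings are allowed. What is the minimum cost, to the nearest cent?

Cost per mg of potassium: peanut butter $0.0018, black beans $0.0018, Greek yogurt $0.0040.
Take 3 servings of peanut butter: +597.0 mg potassium for $1.05 (total $1.05, still need 735.0 mg).
Take 1.567 servings of black beans: +735.0 mg potassium for $1.33 (total $2.38, still need 0.0 mg).
Filling from the cheapest source first is optimal under one linear minimum: $2.38.

$2.38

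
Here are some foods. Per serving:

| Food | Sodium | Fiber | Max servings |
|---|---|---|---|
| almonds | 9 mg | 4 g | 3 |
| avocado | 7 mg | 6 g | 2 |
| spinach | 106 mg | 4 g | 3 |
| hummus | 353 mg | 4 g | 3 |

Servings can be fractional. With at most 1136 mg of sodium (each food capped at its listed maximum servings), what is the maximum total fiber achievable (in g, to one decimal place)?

Fiber per mg sodium: avocado 0.8571, almonds 0.4444, spinach 0.03774, hummus 0.01133.
Take 2 servings of avocado: uses 14 mg sodium, +12.0 g fiber (running total 12.0 g).
Take 3 servings of almonds: uses 27 mg sodium, +12.0 g fiber (running total 24.0 g).
Take 3 servings of spinach: uses 318 mg sodium, +12.0 g fiber (running total 36.0 g).
Take 2.201 servings of hummus: uses 777 mg sodium, +8.8 g fiber (running total 44.8 g).
Greedy by best ratio exhausts the sodium allowance optimally: 44.8 g.

44.8 g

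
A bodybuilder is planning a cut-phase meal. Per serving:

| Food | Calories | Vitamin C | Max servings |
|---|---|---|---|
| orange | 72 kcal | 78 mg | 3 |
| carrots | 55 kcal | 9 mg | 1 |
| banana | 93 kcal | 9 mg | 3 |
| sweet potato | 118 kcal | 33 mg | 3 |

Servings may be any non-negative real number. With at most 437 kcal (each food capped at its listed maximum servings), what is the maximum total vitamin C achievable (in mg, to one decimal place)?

295.8 mg

Vitamin C per kcal: orange 1.083, sweet potato 0.2797, carrots 0.1636, banana 0.09677.
Take 3 servings of orange: uses 216 kcal, +234.0 mg vitamin C (running total 234.0 mg).
Take 1.873 servings of sweet potato: uses 221 kcal, +61.8 mg vitamin C (running total 295.8 mg).
Filling greedily by vitamin C-per-kcal is optimal for one linear limit, giving 295.8 mg.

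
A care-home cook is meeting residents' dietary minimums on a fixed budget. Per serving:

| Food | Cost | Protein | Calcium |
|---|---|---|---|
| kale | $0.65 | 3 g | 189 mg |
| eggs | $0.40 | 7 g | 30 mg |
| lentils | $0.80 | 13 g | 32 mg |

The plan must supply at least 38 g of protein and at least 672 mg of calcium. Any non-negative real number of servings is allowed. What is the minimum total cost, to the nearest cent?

With two linear requirements the optimum uses one or two foods; enumerate the corners.
kale only: max(38/3, 672/189) = 12.67 servings → $8.23.
eggs only: max(38/7, 672/30) = 22.4 servings → $8.96.
lentils only: max(38/13, 672/32) = 21 servings → $16.80.
kale + eggs with both tight: 2.891 servings and 4.19 servings → $3.55.
kale + lentils with both tight: 3.185 servings and 2.188 servings → $3.82.
eggs + lentils: intersection lies outside the first quadrant.
The minimum over all feasible corners is $3.55.

$3.55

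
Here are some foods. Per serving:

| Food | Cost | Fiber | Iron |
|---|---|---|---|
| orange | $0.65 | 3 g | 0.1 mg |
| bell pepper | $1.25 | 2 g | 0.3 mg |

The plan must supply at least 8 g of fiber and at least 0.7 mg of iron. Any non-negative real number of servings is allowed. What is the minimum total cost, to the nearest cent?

$3.25

This is a tiny linear program; its minimum lies at a vertex of the feasible set. List the vertices and price them.
orange only: max(8/3, 0.7/0.1) = 7 servings → $4.55.
bell pepper only: max(8/2, 0.7/0.3) = 4 servings → $5.00.
orange + bell pepper with both tight: 1.429 servings and 1.857 servings → $3.25.
Cheapest feasible corner: $3.25.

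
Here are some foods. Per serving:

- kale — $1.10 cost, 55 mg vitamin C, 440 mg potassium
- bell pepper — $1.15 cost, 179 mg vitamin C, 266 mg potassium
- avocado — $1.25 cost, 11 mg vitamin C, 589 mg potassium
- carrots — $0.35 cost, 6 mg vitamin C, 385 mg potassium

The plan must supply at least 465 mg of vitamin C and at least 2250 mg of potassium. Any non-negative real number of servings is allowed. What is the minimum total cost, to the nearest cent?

Minimising a linear cost over {vitamin C ≥ 465, potassium ≥ 2250, servings ≥ 0} — the optimum is at a vertex, using one or two foods.
kale only: max(465/55, 2250/440) = 8.455 servings → $9.30.
bell pepper only: max(465/179, 2250/266) = 8.459 servings → $9.73.
avocado only: max(465/11, 2250/589) = 42.27 servings → $52.84.
carrots only: max(465/6, 2250/385) = 77.5 servings → $27.12.
kale + bell pepper with both tight: 4.351 servings and 1.261 servings → $6.24.
kale + avocado with both targets exact would need a negative amount; discard.
kale + carrots with both targets exact would need a negative amount; discard.
bell pepper + avocado with both tight: 2.43 servings and 2.722 servings → $6.20.
bell pepper + carrots with both tight: 2.459 servings and 4.145 servings → $4.28.
avocado + carrots with both targets exact would need a negative amount; discard.
So the least-cost plan costs $4.28.

$4.28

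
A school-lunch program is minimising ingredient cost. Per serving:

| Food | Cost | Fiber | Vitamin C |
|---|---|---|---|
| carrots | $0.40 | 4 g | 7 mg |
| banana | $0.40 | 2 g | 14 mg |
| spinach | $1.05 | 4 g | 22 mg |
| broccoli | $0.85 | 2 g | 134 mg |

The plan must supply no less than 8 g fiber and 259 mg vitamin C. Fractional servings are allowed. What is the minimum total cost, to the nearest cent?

$2.02

Compare the cost at each extreme point of the feasible region.
carrots only: max(8/4, 259/7) = 37 servings → $14.80.
banana only: max(8/2, 259/14) = 18.5 servings → $7.40.
spinach only: max(8/4, 259/22) = 11.77 servings → $12.36.
broccoli only: max(8/2, 259/134) = 4 servings → $3.40.
carrots + banana: the both-tight solution has a negative serving — not a feasible corner.
carrots + spinach: intersection lies outside the first quadrant.
carrots + broccoli with both tight: 1.061 servings and 1.877 servings → $2.02.
banana + spinach: the both-tight solution has a negative serving — not a feasible corner.
banana + broccoli with both tight: 2.308 servings and 1.692 servings → $2.36.
spinach + broccoli with both tight: 1.126 servings and 1.748 servings → $2.67.
The minimum over all feasible corners is $2.02.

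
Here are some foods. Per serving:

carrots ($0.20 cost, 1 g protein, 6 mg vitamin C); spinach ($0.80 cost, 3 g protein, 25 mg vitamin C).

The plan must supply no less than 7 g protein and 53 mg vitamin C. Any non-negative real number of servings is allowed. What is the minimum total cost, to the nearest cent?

An LP optimum is at a vertex; with two nutrient constraints at most two foods are used. Check each candidate.
carrots only: max(7/1, 53/6) = 8.833 servings → $1.77.
spinach only: max(7/3, 53/25) = 2.333 servings → $1.87.
carrots + spinach with both tight: 2.286 servings and 1.571 servings → $1.71.
The minimum over all feasible corners is $1.71.

$1.71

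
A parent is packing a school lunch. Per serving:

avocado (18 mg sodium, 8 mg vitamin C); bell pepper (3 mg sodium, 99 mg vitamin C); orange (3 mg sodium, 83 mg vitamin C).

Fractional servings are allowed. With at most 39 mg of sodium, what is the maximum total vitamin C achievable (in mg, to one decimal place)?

1287.0 mg

Vitamin C per mg sodium: bell pepper 33, orange 27.67, avocado 0.4444.
With no serving limits, spend the whole sodium allowance on bell pepper: 39 mg / 3 mg × 99 mg = 1287.0 mg.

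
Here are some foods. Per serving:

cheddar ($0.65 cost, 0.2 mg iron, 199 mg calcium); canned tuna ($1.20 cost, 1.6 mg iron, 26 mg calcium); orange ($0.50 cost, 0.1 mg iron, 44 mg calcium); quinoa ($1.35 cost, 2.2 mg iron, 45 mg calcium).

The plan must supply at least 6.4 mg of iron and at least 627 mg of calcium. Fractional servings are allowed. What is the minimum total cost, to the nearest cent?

$5.27

A basic optimal solution has at most two foods positive. Try each food alone and each pair with both targets met exactly.
cheddar only: max(6.4/0.2, 627/199) = 32 servings → $20.80.
canned tuna only: max(6.4/1.6, 627/26) = 24.12 servings → $28.94.
orange only: max(6.4/0.1, 627/44) = 64 servings → $32.00.
quinoa only: max(6.4/2.2, 627/45) = 13.93 servings → $18.81.
cheddar + canned tuna with both tight: 2.672 servings and 3.666 servings → $6.14.
cheddar + orange with both targets exact would need a negative amount; discard.
cheddar + quinoa with both tight: 2.545 servings and 2.678 servings → $5.27.
canned tuna + orange with both tight: 3.229 servings and 12.34 servings → $10.05.
canned tuna + quinoa: the both-tight solution has a negative serving — not a feasible corner.
orange + quinoa with both tight: 11.82 servings and 2.372 servings → $9.11.
So the least-cost plan costs $5.27.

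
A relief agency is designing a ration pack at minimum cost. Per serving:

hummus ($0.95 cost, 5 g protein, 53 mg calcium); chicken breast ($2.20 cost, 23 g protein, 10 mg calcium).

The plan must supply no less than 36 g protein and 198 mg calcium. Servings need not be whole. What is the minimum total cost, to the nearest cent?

$5.14

An LP optimum is at a vertex; with two nutrient constraints at most two foods are used. Check each candidate.
hummus only: max(36/5, 198/53) = 7.2 servings → $6.84.
chicken breast only: max(36/23, 198/10) = 19.8 servings → $43.56.
hummus + chicken breast with both tight: 3.588 servings and 0.7853 servings → $5.14.
So the least-cost plan costs $5.14.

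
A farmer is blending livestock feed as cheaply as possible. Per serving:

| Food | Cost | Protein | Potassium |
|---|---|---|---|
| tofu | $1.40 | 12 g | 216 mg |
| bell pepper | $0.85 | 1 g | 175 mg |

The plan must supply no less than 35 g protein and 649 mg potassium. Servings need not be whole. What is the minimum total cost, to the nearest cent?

$4.17

With two linear requirements the optimum uses one or two foods; enumerate the corners.
tofu only: max(35/12, 649/216) = 3.005 servings → $4.21.
bell pepper only: max(35/1, 649/175) = 35 servings → $29.75.
tofu + bell pepper with both tight: 2.907 servings and 0.121 servings → $4.17.
So the least-cost plan costs $4.17.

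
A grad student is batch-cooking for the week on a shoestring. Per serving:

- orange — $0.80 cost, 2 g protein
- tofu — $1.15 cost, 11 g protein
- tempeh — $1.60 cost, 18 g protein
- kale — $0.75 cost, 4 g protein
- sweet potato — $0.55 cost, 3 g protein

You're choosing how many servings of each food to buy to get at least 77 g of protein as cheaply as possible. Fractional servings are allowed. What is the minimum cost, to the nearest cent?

Cost per g of protein: tempeh $0.0889, tofu $0.1045, sweet potato $0.1833, kale $0.1875, orange $0.4000.
With no serving limits, use only tempeh: 77 g / 18 g = 4.278 servings × $1.60 = $6.84.

$6.84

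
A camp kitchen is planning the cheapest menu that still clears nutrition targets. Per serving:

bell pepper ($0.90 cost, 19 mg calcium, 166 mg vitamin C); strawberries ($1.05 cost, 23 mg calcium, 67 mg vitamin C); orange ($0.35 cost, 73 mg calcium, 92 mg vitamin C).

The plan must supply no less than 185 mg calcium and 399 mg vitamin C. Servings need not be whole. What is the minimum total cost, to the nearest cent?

For a min-cost LP with two ≥-constraints, a basic feasible solution has at most two positive variables.
bell pepper only: max(185/19, 399/166) = 9.737 servings → $8.76.
strawberries only: max(185/23, 399/67) = 8.043 servings → $8.45.
orange only: max(185/73, 399/92) = 4.337 servings → $1.52.
bell pepper + strawberries: the both-tight solution has a negative serving — not a feasible corner.
bell pepper + orange with both tight: 1.168 servings and 2.23 servings → $1.83.
strawberries + orange with both tight: 4.363 servings and 1.16 servings → $4.99.
The minimum over all feasible corners is $1.52.

$1.52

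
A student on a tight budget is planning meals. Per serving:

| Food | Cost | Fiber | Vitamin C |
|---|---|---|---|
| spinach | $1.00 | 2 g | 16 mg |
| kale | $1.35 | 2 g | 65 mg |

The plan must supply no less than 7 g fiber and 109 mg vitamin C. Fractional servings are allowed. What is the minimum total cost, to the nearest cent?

At the optimum either one food covers both requirements or two foods hit both targets exactly; no other combination can be cheaper.
spinach only: max(7/2, 109/16) = 6.812 servings → $6.81.
kale only: max(7/2, 109/65) = 3.5 servings → $4.72.
spinach + kale with both tight: 2.418 servings and 1.082 servings → $3.88.
So the least-cost plan costs $3.88.

$3.88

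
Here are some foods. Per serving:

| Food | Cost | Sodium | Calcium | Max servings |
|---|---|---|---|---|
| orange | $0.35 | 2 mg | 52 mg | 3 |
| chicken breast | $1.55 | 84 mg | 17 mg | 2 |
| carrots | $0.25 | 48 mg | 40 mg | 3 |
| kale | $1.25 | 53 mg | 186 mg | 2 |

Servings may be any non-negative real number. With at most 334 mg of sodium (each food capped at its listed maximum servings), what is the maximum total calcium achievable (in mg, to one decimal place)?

663.8 mg

Calcium per mg sodium: orange 26, kale 3.509, carrots 0.8333, chicken breast 0.2024.
Take 3 servings of orange: uses 6 mg sodium, +156.0 mg calcium (running total 156.0 mg).
Take 2 servings of kale: uses 106 mg sodium, +372.0 mg calcium (running total 528.0 mg).
Take 3 servings of carrots: uses 144 mg sodium, +120.0 mg calcium (running total 648.0 mg).
Take 0.9286 servings of chicken breast: uses 78 mg sodium, +15.8 mg calcium (running total 663.8 mg).
Filling greedily by calcium-per-mg sodium is optimal for one linear limit, giving 663.8 mg.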